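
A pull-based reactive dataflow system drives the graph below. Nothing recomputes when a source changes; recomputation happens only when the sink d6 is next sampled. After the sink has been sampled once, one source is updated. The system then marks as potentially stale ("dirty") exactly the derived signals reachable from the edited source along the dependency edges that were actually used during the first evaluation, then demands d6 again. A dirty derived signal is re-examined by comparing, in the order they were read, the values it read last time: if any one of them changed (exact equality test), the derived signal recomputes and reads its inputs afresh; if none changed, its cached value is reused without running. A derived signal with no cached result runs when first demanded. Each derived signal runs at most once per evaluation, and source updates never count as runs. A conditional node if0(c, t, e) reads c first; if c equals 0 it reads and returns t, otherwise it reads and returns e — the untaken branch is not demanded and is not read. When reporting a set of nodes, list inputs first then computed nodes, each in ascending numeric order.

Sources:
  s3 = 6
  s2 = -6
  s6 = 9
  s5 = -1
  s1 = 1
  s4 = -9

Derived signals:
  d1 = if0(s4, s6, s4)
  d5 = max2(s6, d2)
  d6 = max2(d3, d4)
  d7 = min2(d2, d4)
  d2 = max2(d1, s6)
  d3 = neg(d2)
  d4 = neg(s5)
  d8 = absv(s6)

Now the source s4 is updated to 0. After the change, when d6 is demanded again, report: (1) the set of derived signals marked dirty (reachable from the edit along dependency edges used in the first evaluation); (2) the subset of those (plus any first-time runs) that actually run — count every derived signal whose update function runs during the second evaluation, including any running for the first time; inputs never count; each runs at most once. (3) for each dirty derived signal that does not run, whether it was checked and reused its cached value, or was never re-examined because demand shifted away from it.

First evaluation (everything demanded from the output):
  d1 = if0(s4=-9 -> else branch s4) = -9
  d2 = max2(-9, 9) = 9
  d3 = neg(9) = -9
  d4 = neg(-1) = 1
  d6 = max2(-9, 1) = 1

Propagation after the edit:
  d1: runs — s4 -9->0; s4 -9->0; result 9.
  d2: runs — d1 -9->9; result 9 (same value as before).
  d3: checked — values it read are unchanged (d2 unchanged); reused cached -9 without running.
  d6: checked — values it read are unchanged (d3 unchanged, d4 unchanged); reused cached 1 without running.

Key observation: the change is absorbed at d2 — it re-runs but produces the same value, and the output's value is unchanged.

Marked dirty: d1, d2, d3, d6.
Derived signals that run: d1, d2 — 2 in total.
Checked but reused from cache: d3, d6.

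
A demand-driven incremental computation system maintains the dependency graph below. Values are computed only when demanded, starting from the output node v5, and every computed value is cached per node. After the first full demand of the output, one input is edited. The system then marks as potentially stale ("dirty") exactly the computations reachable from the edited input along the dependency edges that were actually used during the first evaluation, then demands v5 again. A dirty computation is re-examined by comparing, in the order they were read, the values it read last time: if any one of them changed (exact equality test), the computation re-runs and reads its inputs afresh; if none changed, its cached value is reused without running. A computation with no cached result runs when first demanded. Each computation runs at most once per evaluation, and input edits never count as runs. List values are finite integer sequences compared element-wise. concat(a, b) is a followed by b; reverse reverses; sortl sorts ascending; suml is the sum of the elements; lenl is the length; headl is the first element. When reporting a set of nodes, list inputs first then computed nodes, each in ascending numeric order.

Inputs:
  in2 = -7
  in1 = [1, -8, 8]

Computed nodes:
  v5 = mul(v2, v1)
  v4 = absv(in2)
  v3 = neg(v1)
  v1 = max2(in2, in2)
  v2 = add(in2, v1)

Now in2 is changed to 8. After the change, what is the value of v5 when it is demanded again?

New value of v5: 128.

First evaluation (everything demanded from the output):
  v1 = max2(-7, -7) = -7
  v2 = add(-7, -7) = -14
  v5 = mul(-14, -7) = 98

Propagation after the edit:
  v1: runs — in2 -7->8; in2 -7->8; result 8.
  v2: runs — in2 -7->8; v1 -7->8; result 16.
  v5: runs — v2 -14->16; v1 -7->8; result 128.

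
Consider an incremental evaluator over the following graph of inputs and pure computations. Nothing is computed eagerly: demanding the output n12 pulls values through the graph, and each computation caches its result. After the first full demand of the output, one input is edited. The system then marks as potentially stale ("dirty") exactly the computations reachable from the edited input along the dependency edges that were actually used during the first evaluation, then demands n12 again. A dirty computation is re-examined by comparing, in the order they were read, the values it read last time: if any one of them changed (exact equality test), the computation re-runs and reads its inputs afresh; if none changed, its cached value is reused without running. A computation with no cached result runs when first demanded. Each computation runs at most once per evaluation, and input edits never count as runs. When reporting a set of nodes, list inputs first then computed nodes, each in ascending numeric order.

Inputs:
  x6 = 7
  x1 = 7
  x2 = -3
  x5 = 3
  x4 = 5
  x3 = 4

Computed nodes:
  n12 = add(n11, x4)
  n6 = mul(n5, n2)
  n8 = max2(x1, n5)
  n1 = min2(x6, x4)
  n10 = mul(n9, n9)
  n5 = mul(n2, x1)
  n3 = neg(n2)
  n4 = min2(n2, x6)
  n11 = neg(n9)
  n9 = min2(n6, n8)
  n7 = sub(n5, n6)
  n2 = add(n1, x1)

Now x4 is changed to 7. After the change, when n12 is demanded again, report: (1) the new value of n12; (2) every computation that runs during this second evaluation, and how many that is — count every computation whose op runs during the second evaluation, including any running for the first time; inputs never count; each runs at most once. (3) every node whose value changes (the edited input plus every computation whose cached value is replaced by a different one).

Initial pass — values computed on the first demand:
  n1 = min2(7, 5) = 5
  n2 = add(5, 7) = 12
  n5 = mul(12, 7) = 84
  n6 = mul(84, 12) = 1008
  n8 = max2(7, 84) = 84
  n9 = min2(1008, 84) = 84
  n11 = neg(84) = -84
  n12 = add(-84, 5) = -79

Second demand — change propagation:
  n1: re-runs because x4 5->7; new result 7.
  n2: re-runs because n1 5->7; new result 14.
  n5: re-runs because n2 12->14; new result 98.
  n6: re-runs because n5 84->98; n2 12->14; new result 1372.
  n8: re-runs because n5 84->98; new result 98.
  n9: re-runs because n6 1008->1372; n8 84->98; new result 98.
  n11: re-runs because n9 84->98; new result -98.
  n12: re-runs because n11 -84->-98; x4 5->7; new result -91.

n12 now evaluates to -91.
Run set: n1, n2, n5, n6, n8, n9, n11, n12 (8 run).
Changed values: x4, n1, n2, n5, n6, n8, n9, n11, n12.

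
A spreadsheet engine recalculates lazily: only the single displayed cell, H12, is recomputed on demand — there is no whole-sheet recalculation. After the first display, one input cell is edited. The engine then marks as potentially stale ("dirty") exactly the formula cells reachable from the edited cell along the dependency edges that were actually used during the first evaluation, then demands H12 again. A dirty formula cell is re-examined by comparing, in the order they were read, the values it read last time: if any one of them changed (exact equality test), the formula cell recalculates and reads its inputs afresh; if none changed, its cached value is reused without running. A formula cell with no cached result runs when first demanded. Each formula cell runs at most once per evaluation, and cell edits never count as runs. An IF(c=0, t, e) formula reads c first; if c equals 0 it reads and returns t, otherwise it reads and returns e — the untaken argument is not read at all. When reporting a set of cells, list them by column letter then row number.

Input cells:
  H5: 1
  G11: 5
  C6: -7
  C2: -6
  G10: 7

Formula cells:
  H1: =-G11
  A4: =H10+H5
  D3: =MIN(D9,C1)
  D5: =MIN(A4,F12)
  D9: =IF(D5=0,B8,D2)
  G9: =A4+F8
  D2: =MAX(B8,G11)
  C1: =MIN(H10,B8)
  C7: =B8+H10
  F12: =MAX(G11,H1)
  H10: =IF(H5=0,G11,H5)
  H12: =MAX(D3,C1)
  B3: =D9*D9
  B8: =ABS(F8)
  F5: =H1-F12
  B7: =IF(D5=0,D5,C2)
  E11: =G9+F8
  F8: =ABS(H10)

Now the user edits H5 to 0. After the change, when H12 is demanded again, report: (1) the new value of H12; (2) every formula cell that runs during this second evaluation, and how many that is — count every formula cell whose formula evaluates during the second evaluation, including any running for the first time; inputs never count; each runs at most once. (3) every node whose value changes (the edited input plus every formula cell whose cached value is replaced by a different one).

New value of H12: 5.
Formula cells that run: A4, B8, C1, D2, D3, D5, D9, F8, H10, H12 — 10 in total.
Values that change: A4, B8, C1, D3, D5, F8, H5, H10, H12.

First evaluation (everything demanded from the output):
  H1 = -(5) = -5
  F12 = MAX(5, -5) = 5
  H10 = IF(H5=0: H5=1 -> else branch H5) = 1
  A4 = 1 + 1 = 2
  D5 = MIN(2, 5) = 2
  F8 = ABS(1) = 1
  B8 = ABS(1) = 1
  C1 = MIN(1, 1) = 1
  D2 = MAX(1, 5) = 5
  D9 = IF(D5=0: D5=2 -> else branch D2) = 5
  D3 = MIN(5, 1) = 1
  H12 = MAX(1, 1) = 1

Propagation after the edit:
  H10: runs — H5 1->0; H5 1->0; result 5.
  A4: runs — H10 1->5; H5 1->0; result 5.
  D5: runs — A4 2->5; result 5.
  F8: runs — H10 1->5; result 5.
  B8: runs — F8 1->5; result 5.
  C1: runs — H10 1->5; B8 1->5; result 5.
  D2: runs — B8 1->5; result 5 (same value as before).
  D9: runs — D5 2->5; result 5 (same value as before).
  D3: runs — C1 1->5; result 5.
  H12: runs — D3 1->5; C1 1->5; result 5.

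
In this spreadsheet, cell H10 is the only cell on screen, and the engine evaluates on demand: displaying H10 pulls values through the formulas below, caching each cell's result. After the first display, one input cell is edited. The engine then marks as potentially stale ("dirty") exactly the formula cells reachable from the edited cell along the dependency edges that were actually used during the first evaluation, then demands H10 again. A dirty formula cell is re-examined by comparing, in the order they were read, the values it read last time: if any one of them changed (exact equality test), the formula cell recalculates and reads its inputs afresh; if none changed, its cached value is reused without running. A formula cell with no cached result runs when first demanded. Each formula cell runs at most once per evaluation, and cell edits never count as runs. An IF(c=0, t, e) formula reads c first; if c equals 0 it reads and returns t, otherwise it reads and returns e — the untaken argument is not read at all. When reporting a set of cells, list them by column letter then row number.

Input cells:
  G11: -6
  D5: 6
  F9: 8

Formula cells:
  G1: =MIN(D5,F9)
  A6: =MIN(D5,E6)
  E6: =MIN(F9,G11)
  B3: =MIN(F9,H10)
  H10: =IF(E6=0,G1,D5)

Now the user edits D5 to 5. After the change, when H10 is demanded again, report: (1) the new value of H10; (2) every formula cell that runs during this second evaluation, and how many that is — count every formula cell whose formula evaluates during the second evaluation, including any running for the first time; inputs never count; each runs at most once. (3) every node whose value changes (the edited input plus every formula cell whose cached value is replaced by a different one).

H10 now evaluates to 5.
Run set: H10 (1 run).
Changed values: D5, H10.

Initial pass — values computed on the first demand:
  E6 = MIN(8, -6) = -6
  H10 = IF(E6=0: E6=-6 -> else branch D5) = 6

Second demand — change propagation:
  H10: re-runs because D5 6->5; new result 5.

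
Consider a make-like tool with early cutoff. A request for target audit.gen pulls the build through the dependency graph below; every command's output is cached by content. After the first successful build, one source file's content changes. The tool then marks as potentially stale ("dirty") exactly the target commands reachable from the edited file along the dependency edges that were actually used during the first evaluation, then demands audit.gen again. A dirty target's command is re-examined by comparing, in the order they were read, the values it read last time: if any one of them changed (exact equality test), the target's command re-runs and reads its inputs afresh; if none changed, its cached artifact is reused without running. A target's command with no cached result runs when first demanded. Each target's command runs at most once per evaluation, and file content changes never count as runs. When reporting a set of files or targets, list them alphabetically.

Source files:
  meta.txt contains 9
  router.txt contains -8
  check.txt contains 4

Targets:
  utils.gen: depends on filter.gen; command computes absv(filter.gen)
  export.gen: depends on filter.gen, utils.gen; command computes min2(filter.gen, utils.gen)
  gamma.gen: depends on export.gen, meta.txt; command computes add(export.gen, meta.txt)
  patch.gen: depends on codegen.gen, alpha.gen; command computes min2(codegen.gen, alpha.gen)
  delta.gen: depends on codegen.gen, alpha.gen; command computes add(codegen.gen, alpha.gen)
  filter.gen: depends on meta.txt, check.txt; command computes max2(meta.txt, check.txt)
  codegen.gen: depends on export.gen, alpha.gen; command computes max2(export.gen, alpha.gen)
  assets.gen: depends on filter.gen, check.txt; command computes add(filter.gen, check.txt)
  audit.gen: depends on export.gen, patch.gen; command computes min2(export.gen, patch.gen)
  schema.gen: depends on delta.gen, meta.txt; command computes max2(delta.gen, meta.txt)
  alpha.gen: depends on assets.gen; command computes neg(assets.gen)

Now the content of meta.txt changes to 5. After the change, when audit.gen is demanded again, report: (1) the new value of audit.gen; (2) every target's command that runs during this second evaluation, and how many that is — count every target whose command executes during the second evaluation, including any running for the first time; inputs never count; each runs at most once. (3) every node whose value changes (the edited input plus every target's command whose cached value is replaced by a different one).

First demand of the output computes:
  filter.gen = max2(9, 4) = 9
  assets.gen = add(9, 4) = 13
  alpha.gen = neg(13) = -13
  utils.gen = absv(9) = 9
  export.gen = min2(9, 9) = 9
  codegen.gen = max2(9, -13) = 9
  patch.gen = min2(9, -13) = -13
  audit.gen = min2(9, -13) = -13

After the edit, cleaning proceeds:
  filter.gen: a read changed (meta.txt 9->5) — executes, giving 5.
  assets.gen: a read changed (filter.gen 9->5) — executes, giving 9.
  alpha.gen: a read changed (assets.gen 13->9) — executes, giving -9.
  utils.gen: a read changed (filter.gen 9->5) — executes, giving 5.
  export.gen: a read changed (filter.gen 9->5; utils.gen 9->5) — executes, giving 5.
  codegen.gen: a read changed (export.gen 9->5; alpha.gen -13->-9) — executes, giving 5.
  patch.gen: a read changed (codegen.gen 9->5; alpha.gen -13->-9) — executes, giving -9.
  audit.gen: a read changed (export.gen 9->5; patch.gen -13->-9) — executes, giving -9.

Demanding audit.gen again yields -9.
8 target commands run: alpha.gen, assets.gen, audit.gen, codegen.gen, export.gen, filter.gen, patch.gen, utils.gen.
The nodes whose values change: alpha.gen, assets.gen, audit.gen, codegen.gen, export.gen, filter.gen, meta.txt, patch.gen, utils.gen.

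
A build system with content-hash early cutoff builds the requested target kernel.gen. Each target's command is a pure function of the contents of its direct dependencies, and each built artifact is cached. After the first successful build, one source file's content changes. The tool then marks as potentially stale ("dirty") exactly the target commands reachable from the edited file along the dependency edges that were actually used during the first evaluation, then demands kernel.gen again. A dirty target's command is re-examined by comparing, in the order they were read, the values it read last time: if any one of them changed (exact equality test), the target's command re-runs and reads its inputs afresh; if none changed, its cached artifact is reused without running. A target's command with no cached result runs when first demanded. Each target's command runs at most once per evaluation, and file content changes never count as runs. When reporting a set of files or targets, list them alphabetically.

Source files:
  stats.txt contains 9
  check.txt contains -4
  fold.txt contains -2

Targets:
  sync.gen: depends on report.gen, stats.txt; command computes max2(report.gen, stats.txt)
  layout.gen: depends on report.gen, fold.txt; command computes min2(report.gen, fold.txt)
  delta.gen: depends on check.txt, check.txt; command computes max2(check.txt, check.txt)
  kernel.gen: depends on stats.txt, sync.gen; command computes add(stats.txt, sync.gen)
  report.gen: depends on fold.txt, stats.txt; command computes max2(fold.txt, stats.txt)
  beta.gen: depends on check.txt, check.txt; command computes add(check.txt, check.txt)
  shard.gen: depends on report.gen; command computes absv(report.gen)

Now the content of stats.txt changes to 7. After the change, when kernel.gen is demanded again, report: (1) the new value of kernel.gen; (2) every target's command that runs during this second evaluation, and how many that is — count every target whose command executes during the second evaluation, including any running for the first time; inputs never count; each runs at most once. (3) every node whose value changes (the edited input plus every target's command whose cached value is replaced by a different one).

New value of kernel.gen: 14.
Target commands that run: kernel.gen, report.gen, sync.gen — 3 in total.
Values that change: kernel.gen, report.gen, stats.txt, sync.gen.

First evaluation (everything demanded from the output):
  report.gen = max2(-2, 9) = 9
  sync.gen = max2(9, 9) = 9
  kernel.gen = add(9, 9) = 18

Propagation after the edit:
  report.gen: runs — stats.txt 9->7; result 7.
  sync.gen: runs — report.gen 9->7; stats.txt 9->7; result 7.
  kernel.gen: runs — stats.txt 9->7; sync.gen 9->7; result 14.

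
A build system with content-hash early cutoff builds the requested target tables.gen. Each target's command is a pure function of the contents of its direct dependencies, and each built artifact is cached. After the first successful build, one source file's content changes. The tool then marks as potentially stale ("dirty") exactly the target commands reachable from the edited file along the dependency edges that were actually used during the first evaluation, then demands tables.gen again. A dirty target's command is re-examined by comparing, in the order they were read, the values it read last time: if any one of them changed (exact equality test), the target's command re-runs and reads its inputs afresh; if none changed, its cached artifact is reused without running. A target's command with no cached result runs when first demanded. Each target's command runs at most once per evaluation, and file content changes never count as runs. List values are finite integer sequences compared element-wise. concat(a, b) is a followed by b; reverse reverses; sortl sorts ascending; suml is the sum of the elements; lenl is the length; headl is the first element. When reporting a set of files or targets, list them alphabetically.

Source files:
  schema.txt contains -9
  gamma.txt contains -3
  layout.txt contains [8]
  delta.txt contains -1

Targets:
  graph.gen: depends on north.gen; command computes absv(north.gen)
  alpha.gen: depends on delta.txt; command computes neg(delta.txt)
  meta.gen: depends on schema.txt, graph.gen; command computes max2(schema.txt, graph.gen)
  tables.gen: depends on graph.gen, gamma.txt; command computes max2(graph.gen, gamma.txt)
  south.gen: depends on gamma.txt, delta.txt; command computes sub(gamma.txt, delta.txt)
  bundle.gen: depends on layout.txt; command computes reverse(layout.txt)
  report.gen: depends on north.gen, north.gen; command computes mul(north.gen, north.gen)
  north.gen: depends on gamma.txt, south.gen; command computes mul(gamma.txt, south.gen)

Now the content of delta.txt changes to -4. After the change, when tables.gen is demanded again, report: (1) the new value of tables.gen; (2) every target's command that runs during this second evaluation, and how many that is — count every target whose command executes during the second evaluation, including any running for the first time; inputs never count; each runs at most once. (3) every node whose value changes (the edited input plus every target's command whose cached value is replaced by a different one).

First evaluation (everything demanded from the output):
  south.gen = sub(-3, -1) = -2
  north.gen = mul(-3, -2) = 6
  graph.gen = absv(6) = 6
  tables.gen = max2(6, -3) = 6

Propagation after the edit:
  south.gen: runs — delta.txt -1->-4; result 1.
  north.gen: runs — south.gen -2->1; result -3.
  graph.gen: runs — north.gen 6->-3; result 3.
  tables.gen: runs — graph.gen 6->3; result 3.

New value of tables.gen: 3.
Target commands that run: graph.gen, north.gen, south.gen, tables.gen — 4 in total.
Values that change: delta.txt, graph.gen, north.gen, south.gen, tables.gen.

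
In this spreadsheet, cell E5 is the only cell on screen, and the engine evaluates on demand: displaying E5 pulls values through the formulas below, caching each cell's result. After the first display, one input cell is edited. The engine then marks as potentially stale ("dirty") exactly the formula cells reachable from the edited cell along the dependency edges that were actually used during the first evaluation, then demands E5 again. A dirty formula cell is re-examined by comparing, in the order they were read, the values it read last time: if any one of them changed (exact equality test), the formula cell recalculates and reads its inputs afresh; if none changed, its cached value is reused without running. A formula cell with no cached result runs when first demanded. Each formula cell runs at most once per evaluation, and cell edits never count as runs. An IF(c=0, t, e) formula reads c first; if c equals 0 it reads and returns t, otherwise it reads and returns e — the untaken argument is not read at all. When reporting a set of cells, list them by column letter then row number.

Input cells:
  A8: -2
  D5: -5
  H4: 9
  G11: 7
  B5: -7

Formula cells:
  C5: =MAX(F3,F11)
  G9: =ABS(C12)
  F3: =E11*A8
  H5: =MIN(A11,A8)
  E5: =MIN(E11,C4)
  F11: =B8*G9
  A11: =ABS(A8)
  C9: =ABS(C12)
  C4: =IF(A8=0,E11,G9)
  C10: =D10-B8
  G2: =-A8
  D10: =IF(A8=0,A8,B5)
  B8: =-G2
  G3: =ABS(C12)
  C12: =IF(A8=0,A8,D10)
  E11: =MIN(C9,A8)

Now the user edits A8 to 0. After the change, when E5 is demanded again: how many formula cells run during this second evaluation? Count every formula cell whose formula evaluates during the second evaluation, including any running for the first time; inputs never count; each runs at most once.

Initial pass — values computed on the first demand:
  D10 = IF(A8=0: A8=-2 -> else branch B5) = -7
  C12 = IF(A8=0: A8=-2 -> else branch D10) = -7
  C9 = ABS(-7) = 7
  E11 = MIN(7, -2) = -2
  G9 = ABS(-7) = 7
  C4 = IF(A8=0: A8=-2 -> else branch G9) = 7
  E5 = MIN(-2, 7) = -2

Second demand — change propagation:
  D10: dirty yet unreached — the second evaluation never asks for it.
  C12: re-runs because A8 -2->0; new result 0.
  C9: re-runs because C12 -7->0; new result 0.
  E11: re-runs because C9 7->0; A8 -2->0; new result 0.
  G9: dirty yet unreached — the second evaluation never asks for it.
  C4: re-runs because A8 -2->0; new result 0.
  E5: re-runs because E11 -2->0; C4 7->0; new result 0.

The important point: the flipped condition redirects demand; D10, G9 are left stale, never re-checked.

Run set: C4, C9, C12, E5, E11 (5 run).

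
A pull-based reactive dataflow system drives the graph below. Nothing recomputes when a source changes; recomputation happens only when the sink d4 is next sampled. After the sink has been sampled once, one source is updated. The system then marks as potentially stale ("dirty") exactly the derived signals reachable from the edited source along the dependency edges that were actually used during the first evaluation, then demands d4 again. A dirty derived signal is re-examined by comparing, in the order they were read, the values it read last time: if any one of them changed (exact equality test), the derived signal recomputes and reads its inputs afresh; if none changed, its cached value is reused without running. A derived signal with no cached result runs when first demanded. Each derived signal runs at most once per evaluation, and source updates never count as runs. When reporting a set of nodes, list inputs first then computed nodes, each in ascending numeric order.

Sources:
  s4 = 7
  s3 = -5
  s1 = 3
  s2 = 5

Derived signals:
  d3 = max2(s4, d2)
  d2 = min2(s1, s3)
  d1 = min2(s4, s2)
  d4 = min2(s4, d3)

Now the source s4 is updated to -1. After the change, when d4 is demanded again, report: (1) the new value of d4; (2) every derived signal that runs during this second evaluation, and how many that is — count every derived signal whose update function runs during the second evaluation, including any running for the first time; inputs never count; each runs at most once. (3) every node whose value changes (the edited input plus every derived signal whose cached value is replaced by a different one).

New value of d4: -1.
Derived signals that run: d3, d4 — 2 in total.
Values that change: s4, d3, d4.

First evaluation (everything demanded from the output):
  d2 = min2(3, -5) = -5
  d3 = max2(7, -5) = 7
  d4 = min2(7, 7) = 7

Propagation after the edit:
  d3: runs — s4 7->-1; result -1.
  d4: runs — s4 7->-1; d3 7->-1; result -1.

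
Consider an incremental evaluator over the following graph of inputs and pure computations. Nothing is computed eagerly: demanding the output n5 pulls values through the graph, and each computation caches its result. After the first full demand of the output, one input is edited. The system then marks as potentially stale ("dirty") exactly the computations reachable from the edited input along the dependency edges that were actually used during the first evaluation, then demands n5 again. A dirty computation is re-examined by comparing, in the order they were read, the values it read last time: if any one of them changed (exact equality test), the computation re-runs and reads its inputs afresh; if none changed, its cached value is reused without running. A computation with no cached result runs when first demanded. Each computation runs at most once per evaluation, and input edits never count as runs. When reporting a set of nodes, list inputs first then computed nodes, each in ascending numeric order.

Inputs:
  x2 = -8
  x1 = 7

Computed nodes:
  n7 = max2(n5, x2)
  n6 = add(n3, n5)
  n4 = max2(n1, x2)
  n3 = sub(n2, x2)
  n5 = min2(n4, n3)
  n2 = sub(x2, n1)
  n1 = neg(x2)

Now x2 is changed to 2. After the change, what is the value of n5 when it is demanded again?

n5 now evaluates to 2.

Initial pass — values computed on the first demand:
  n1 = neg(-8) = 8
  n2 = sub(-8, 8) = -16
  n3 = sub(-16, -8) = -8
  n4 = max2(8, -8) = 8
  n5 = min2(8, -8) = -8

Second demand — change propagation:
  n1: re-runs because x2 -8->2; new result -2.
  n2: re-runs because x2 -8->2; n1 8->-2; new result 4.
  n3: re-runs because n2 -16->4; x2 -8->2; new result 2.
  n4: re-runs because n1 8->-2; x2 -8->2; new result 2.
  n5: re-runs because n4 8->2; n3 -8->2; new result 2.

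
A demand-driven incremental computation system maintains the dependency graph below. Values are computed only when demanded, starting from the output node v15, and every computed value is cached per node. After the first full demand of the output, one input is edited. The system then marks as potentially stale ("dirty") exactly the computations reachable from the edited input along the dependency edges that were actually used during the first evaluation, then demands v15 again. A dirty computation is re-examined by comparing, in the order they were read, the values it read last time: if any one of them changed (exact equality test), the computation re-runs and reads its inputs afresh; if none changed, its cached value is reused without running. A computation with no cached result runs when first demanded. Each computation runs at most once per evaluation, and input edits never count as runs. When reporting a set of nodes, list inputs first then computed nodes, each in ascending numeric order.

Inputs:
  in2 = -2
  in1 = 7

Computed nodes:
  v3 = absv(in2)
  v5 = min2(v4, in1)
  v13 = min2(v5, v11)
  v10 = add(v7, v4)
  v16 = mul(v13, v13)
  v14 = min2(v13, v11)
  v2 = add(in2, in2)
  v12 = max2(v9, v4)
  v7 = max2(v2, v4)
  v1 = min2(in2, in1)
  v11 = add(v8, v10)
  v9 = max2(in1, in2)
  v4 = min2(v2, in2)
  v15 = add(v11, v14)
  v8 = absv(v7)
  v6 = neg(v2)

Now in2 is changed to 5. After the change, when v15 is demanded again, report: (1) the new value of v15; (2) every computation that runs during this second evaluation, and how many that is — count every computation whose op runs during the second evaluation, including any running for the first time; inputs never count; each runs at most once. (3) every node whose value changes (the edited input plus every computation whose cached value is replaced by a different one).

First evaluation (everything demanded from the output):
  v2 = add(-2, -2) = -4
  v4 = min2(-4, -2) = -4
  v5 = min2(-4, 7) = -4
  v7 = max2(-4, -4) = -4
  v8 = absv(-4) = 4
  v10 = add(-4, -4) = -8
  v11 = add(4, -8) = -4
  v13 = min2(-4, -4) = -4
  v14 = min2(-4, -4) = -4
  v15 = add(-4, -4) = -8

Propagation after the edit:
  v2: runs — in2 -2->5; in2 -2->5; result 10.
  v4: runs — v2 -4->10; in2 -2->5; result 5.
  v5: runs — v4 -4->5; result 5.
  v7: runs — v2 -4->10; v4 -4->5; result 10.
  v8: runs — v7 -4->10; result 10.
  v10: runs — v7 -4->10; v4 -4->5; result 15.
  v11: runs — v8 4->10; v10 -8->15; result 25.
  v13: runs — v5 -4->5; v11 -4->25; result 5.
  v14: runs — v13 -4->5; v11 -4->25; result 5.
  v15: runs — v11 -4->25; v14 -4->5; result 30.

New value of v15: 30.
Computations that run: v2, v4, v5, v7, v8, v10, v11, v13, v14, v15 — 10 in total.
Values that change: in2, v2, v4, v5, v7, v8, v10, v11, v13, v14, v15.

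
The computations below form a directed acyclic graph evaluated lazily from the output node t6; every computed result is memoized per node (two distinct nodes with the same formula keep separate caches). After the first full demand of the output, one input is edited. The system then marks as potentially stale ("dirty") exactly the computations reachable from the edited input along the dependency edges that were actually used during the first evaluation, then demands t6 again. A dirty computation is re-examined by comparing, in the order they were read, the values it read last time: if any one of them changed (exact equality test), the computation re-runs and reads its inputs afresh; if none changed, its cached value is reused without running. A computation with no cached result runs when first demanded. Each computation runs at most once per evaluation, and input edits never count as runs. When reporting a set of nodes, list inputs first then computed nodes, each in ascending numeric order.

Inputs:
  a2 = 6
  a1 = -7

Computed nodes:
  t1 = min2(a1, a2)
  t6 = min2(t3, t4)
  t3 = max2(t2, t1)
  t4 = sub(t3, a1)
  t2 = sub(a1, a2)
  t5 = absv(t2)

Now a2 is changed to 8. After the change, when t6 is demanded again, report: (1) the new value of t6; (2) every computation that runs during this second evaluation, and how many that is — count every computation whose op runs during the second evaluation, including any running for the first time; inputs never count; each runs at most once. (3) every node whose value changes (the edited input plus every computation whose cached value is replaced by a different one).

Demanding t6 again yields -7.
3 computations run: t1, t2, t3.
The nodes whose values change: a2, t2.
Note where the cutoff bites: t4 is checked, finds nothing changed, and keeps its cache.

First demand of the output computes:
  t1 = min2(-7, 6) = -7
  t2 = sub(-7, 6) = -13
  t3 = max2(-13, -7) = -7
  t4 = sub(-7, -7) = 0
  t6 = min2(-7, 0) = -7

After the edit, cleaning proceeds:
  t1: a read changed (a2 6->8) — executes, giving -7 — identical to its old value.
  t2: a read changed (a2 6->8) — executes, giving -15.
  t3: a read changed (t2 -13->-15) — executes, giving -7 — identical to its old value.
  t4: dirty, but its reads are unchanged (t3 unchanged, a1 unchanged); cached 0 stands.
  t6: dirty, but its reads are unchanged (t3 unchanged, t4 unchanged); cached -7 stands.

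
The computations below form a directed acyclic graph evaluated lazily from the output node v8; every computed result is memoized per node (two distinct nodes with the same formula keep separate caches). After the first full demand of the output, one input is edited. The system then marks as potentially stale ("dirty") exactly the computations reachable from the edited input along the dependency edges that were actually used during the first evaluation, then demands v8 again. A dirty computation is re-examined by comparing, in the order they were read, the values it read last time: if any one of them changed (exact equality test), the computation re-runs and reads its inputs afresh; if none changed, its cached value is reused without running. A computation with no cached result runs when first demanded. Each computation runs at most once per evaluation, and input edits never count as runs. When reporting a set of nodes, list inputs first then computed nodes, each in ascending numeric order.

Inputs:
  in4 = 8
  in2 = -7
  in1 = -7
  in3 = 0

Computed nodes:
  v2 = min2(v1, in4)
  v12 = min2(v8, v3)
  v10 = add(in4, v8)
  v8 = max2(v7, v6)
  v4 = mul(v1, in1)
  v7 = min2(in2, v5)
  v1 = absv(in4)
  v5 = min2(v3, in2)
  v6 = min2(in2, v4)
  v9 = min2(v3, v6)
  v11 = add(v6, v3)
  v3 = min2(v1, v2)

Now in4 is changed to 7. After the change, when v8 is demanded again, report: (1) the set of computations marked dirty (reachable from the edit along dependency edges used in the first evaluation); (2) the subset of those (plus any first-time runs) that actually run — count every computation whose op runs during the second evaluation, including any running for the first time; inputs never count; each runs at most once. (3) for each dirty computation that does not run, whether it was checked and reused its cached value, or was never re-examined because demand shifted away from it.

The edit dirties: v1, v2, v3, v4, v5, v6, v7, v8.
7 computations run: v1, v2, v3, v4, v5, v6, v8.
Cache hits after checking: v7.
Note where the cutoff bites: v7 is checked, finds nothing changed, and keeps its cache.

First demand of the output computes:
  v1 = absv(8) = 8
  v2 = min2(8, 8) = 8
  v3 = min2(8, 8) = 8
  v4 = mul(8, -7) = -56
  v5 = min2(8, -7) = -7
  v6 = min2(-7, -56) = -56
  v7 = min2(-7, -7) = -7
  v8 = max2(-7, -56) = -7

After the edit, cleaning proceeds:
  v1: a read changed (in4 8->7) — executes, giving 7.
  v2: a read changed (v1 8->7; in4 8->7) — executes, giving 7.
  v3: a read changed (v1 8->7; v2 8->7) — executes, giving 7.
  v4: a read changed (v1 8->7) — executes, giving -49.
  v5: a read changed (v3 8->7) — executes, giving -7 — identical to its old value.
  v6: a read changed (v4 -56->-49) — executes, giving -49.
  v7: dirty, but its reads are unchanged (in2 unchanged, v5 unchanged); cached -7 stands.
  v8: a read changed (v6 -56->-49) — executes, giving -7 — identical to its old value.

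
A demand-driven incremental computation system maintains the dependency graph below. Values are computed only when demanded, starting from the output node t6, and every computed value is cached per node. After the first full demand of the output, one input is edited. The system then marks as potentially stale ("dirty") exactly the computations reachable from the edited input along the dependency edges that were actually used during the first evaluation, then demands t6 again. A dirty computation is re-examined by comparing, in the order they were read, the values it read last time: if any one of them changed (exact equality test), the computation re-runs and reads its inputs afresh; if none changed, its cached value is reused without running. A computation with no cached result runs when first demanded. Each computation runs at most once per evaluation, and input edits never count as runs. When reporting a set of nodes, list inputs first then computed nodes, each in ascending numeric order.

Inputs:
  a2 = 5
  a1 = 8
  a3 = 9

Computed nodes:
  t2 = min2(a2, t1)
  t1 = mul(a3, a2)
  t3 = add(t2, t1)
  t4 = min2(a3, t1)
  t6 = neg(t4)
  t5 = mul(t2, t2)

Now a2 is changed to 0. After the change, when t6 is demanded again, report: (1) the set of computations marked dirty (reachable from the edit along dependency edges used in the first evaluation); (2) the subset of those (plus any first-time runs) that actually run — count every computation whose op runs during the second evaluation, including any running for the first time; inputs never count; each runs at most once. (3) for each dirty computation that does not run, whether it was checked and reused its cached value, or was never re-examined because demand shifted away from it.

First evaluation (everything demanded from the output):
  t1 = mul(9, 5) = 45
  t4 = min2(9, 45) = 9
  t6 = neg(9) = -9

Propagation after the edit:
  t1: runs — a2 5->0; result 0.
  t4: runs — t1 45->0; result 0.
  t6: runs — t4 9->0; result 0.

Marked dirty: t1, t4, t6.
Computations that run: t1, t4, t6 — 3 in total.
Every dirty computation ran.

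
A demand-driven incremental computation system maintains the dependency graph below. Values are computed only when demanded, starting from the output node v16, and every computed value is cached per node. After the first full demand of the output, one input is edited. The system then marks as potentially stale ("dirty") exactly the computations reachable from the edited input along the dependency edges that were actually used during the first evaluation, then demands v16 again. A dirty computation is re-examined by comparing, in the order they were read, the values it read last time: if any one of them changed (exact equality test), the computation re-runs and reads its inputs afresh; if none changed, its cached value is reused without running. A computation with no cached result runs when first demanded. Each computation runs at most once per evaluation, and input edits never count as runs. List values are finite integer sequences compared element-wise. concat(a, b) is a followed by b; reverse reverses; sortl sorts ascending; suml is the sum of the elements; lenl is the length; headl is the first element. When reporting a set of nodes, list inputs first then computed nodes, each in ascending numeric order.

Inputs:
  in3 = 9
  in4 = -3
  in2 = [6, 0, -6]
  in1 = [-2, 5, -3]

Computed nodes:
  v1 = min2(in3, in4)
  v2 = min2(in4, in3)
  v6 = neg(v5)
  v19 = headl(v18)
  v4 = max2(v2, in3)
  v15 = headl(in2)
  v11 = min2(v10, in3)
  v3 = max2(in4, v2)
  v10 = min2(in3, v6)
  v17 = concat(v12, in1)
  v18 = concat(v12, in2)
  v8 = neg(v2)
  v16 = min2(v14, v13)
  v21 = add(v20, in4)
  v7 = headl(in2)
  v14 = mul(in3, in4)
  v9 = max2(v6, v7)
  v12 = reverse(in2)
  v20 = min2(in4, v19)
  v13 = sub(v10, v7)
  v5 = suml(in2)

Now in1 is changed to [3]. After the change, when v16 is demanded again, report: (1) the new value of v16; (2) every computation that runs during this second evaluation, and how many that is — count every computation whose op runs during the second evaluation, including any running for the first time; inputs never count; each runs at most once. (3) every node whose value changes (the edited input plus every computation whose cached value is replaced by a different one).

First evaluation (everything demanded from the output):
  v5 = suml([6, 0, -6]) = 0
  v6 = neg(0) = 0
  v7 = headl([6, 0, -6]) = 6
  v10 = min2(9, 0) = 0
  v13 = sub(0, 6) = -6
  v14 = mul(9, -3) = -27
  v16 = min2(-27, -6) = -27

Propagation after the edit:
  in1 feeds no computation that the output demands — nothing is marked dirty and nothing runs.

Key observation: in1 is never demanded by the output, so the edit triggers no recomputation at all.

New value of v16: -27.
Computations that run: none — 0 in total.
Values that change: in1.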